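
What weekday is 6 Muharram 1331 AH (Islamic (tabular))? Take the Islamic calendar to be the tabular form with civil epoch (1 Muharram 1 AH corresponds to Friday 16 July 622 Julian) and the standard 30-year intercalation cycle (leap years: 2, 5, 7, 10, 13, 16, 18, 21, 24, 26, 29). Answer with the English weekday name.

This is JDN 2419753 (16 December 1912 Gregorian).
Since JDN mod 7 = 0 (0 = Monday), the day is Monday.

Monday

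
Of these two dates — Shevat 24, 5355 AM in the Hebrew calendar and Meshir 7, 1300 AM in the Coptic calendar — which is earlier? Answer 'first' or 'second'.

First date → JDN 2303655; second date → JDN 2299646.
JDN 2299646 < JDN 2303655, so the second date is earlier.

second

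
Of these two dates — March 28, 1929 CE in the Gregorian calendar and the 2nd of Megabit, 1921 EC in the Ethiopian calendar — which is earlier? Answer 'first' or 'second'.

First date → JDN 2425699; second date → JDN 2425682.
JDN 2425682 < JDN 2425699, so the second date is earlier.

second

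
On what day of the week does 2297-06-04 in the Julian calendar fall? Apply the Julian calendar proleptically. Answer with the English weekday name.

Equivalently 19 June 2297 Gregorian, JDN 2560192.
2560192 ≡ 5 (mod 7); counting from Monday = 0 gives Saturday.

Saturday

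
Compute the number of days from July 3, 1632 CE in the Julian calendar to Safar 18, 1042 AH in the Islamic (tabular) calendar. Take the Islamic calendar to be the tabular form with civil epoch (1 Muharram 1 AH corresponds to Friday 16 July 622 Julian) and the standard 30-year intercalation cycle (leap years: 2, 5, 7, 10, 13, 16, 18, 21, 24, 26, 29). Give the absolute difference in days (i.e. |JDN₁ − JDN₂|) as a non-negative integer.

First date → JDN 2317330; second date → JDN 2317383.
The interval is |2317330 − 2317383| = 53 days.

53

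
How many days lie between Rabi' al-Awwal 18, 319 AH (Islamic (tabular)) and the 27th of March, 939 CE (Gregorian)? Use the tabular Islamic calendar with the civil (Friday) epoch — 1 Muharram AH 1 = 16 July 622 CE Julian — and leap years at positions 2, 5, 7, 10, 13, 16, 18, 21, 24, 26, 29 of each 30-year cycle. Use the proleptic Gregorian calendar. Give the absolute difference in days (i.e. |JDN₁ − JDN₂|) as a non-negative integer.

JDN of the first date = 2061205.
JDN of the second date = 2064108.
|2064108 − 2061205| = 2903.

2903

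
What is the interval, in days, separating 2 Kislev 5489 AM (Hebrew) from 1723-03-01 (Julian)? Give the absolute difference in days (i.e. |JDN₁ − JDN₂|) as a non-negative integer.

2064

First date → JDN 2352507; second date → JDN 2350443.
The interval is |2352507 − 2350443| = 2064 days.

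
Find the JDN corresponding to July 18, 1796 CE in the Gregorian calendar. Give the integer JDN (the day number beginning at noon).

JDN 2451545 is 1 January 2000 CE (Gregorian); the target day is −74310 days from there, so JDN = 2377235.

2377235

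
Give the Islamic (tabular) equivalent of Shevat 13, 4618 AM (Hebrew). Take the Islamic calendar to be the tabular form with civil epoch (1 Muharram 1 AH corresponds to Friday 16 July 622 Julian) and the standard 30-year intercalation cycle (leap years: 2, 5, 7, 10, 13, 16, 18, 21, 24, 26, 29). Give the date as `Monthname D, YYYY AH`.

The source date corresponds to 4 February 858 in the proleptic Gregorian calendar (JDN 2034473).
That day falls on 11 Shawwal 243 AH in the tabular Islamic calendar.

Shawwal 11, 243 AH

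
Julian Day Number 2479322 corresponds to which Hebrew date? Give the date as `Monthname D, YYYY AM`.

JDN 2479322 is 19 January 2076 in the Gregorian calendar.
In the Hebrew calendar that day is Shevat 14, 5836 AM.

Shevat 14, 5836 AM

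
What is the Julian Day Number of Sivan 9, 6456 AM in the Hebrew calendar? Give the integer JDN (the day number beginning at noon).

2705906

Equivalently 1 June 2696 (Gregorian).
JDN 2400001 is 17 November 1858 CE (Gregorian), MJD 0; the target day is +305905 days from there, so JDN = 2705906.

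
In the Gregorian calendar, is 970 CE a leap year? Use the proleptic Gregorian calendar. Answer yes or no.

970 is not divisible by 4, so it is a common year.

no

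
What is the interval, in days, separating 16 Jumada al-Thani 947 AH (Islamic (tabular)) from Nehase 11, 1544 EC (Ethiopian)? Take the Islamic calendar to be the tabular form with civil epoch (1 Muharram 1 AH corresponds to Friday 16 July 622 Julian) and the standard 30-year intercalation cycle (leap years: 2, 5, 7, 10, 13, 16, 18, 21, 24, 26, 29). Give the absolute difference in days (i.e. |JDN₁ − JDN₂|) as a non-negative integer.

First date → JDN 2283834; second date → JDN 2288142.
The interval is |2283834 − 2288142| = 4308 days.

4308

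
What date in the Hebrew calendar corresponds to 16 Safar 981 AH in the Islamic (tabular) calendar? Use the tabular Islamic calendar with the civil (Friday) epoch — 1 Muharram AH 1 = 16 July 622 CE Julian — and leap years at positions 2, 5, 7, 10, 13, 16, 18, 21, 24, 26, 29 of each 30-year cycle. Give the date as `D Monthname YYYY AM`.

16 Tammuz 5333 AM

The source date corresponds to 27 June 1573 in the proleptic Gregorian calendar (JDN 2295764).
That day falls on 16 Tammuz 5333 AM in the Hebrew calendar.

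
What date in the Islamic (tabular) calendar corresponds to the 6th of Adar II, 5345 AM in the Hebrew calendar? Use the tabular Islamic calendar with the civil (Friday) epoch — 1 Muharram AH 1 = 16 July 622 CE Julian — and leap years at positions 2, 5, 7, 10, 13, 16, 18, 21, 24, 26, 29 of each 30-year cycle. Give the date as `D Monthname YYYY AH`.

5 Rabi' al-Awwal 993 AH

Both dates share Julian Day Number 2300035; in the tabular Islamic calendar that is 5 Rabi' al-Awwal 993 AH.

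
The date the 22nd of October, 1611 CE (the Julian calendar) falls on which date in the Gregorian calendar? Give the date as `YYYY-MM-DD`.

The Julian–Gregorian offset here is 10 days (Julian trailing).
22 October 1611 Julian + 10 days → 1 November 1611 Gregorian.

1611-11-01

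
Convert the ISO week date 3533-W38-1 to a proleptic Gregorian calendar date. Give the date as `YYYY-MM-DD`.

3533-09-18

ISO week 1 of 3533 is the week containing the first Thursday of 3533.
Week 38, day 1 (Monday) lands on 3533-09-18.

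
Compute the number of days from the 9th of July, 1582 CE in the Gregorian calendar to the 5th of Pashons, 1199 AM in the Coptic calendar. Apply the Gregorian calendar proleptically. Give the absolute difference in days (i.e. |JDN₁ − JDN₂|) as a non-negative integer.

First date → JDN 2299063; second date → JDN 2262843.
The interval is |2299063 − 2262843| = 36220 days.

36220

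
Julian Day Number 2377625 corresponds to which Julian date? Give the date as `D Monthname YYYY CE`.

1 August 1797 CE

JDN 2377625 is 12 August 1797 in the Gregorian calendar.
In the Julian calendar that day is 1 August 1797 CE.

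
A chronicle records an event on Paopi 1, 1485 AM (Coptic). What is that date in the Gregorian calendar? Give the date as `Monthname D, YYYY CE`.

October 9, 1768 CE

Both dates share Julian Day Number 2367091; in the Gregorian calendar that is 9 October 1768 CE.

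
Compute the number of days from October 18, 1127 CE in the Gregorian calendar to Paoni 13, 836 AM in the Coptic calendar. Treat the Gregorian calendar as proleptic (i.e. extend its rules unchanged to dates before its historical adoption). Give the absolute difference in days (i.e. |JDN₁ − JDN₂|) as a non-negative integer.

First date → JDN 2132978; second date → JDN 2130296.
The interval is |2132978 − 2130296| = 2682 days.

2682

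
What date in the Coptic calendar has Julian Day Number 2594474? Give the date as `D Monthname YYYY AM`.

19 Parmouti 2107 AM

The Gregorian equivalent of JDN 2594474 is 30 April 2391.
In the Coptic calendar that day is 19 Parmouti 2107 AM.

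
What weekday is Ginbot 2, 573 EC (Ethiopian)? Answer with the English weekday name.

Equivalently 29 April 581 Gregorian, JDN 1933385.
JDN 1933385 mod 7 = 6, and JDN 0 was a Monday, so this is a Sunday.

Sunday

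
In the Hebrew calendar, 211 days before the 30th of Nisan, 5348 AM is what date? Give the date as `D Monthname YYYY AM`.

The starting date is JDN 2301182; 2301182 − 211 = 2300971.
JDN 2300971 corresponds to 26 Elul 5347 AM.

26 Elul 5347 AM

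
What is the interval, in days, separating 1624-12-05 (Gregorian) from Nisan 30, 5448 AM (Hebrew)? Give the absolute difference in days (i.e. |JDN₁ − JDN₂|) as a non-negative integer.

23157

JDN of the first date = 2314553.
JDN of the second date = 2337710.
|2337710 − 2314553| = 23157.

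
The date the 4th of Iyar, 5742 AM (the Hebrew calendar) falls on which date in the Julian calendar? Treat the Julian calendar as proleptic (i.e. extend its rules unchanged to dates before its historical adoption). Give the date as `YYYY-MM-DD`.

Julian Day Number of the source date = 2445087.
Converting JDN 2445087 to the Julian calendar gives 14 April 1982 CE.

1982-04-14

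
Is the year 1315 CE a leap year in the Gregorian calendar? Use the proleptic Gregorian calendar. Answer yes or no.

1315 is not divisible by 4, so it is a common year.

no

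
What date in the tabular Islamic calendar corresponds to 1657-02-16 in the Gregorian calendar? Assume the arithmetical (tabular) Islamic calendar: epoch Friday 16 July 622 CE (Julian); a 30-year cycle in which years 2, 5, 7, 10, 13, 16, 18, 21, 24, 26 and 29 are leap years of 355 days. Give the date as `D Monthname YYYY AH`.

Both dates share Julian Day Number 2326314; in the tabular Islamic calendar that is 2 Jumada al-Awwal 1067 AH.

2 Jumada al-Awwal 1067 AH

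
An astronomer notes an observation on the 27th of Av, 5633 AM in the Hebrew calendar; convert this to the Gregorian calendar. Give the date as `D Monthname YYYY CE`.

20 August 1873 CE

Both dates share Julian Day Number 2405391; in the Gregorian calendar that is 20 August 1873 CE.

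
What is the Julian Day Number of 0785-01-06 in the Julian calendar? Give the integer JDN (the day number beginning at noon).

2007785

In the proleptic Gregorian calendar the same day is 10 January 785.
JDN 2400001 is 17 November 1858 CE (Gregorian), MJD 0; the target day is −392216 days from there, so JDN = 2007785.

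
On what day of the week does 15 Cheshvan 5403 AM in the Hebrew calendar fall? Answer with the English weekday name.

Saturday

Equivalently 8 November 1642 Gregorian, JDN 2321100.
Since JDN mod 7 = 5 (0 = Monday), the day is Saturday.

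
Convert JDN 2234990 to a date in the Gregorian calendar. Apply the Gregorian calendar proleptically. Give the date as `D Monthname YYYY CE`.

4 February 1407 CE

Counting from JDN 2299161 = 15 Oct 1582 gives an offset of -64171 days.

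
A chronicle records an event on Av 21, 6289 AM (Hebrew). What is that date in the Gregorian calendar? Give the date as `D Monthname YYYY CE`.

28 August 2529 CE

Both dates share Julian Day Number 2644998; in the Gregorian calendar that is 28 August 2529 CE.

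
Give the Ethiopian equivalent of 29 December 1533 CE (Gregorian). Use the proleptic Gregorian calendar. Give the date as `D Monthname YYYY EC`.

23 Tahsas 1526 EC

Both dates share Julian Day Number 2281339; in the Ethiopian calendar that is 23 Tahsas 1526 EC.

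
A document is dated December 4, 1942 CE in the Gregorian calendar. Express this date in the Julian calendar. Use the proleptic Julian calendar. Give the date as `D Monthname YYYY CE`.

21 November 1942 CE

At this point the Julian calendar is 13 days behind the Gregorian.
4 December 1942 Gregorian − 13 days → 21 November 1942 Julian.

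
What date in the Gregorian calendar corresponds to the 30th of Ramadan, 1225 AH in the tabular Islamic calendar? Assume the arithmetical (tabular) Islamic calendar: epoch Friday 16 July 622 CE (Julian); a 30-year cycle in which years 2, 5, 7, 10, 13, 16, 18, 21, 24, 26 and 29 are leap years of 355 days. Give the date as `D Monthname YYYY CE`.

29 October 1810 CE

Julian Day Number of the source date = 2382450.
Converting JDN 2382450 to the Gregorian calendar gives 29 October 1810 CE.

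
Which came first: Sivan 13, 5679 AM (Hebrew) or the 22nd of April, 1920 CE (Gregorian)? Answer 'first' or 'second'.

first

The two dates have Julian Day Numbers 2422121 and 2422437 respectively.
Since 2422121 < 2422437, the first date comes first.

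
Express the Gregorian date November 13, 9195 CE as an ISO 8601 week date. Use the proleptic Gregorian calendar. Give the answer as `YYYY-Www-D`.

The weekday is Monday (ISO weekday 1).
That Monday belongs to ISO week 46 of ISO year 9195.

9195-W46-1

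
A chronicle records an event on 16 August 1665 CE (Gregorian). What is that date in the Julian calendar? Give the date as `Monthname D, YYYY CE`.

August 6, 1665 CE

The Julian–Gregorian offset here is 10 days (Julian trailing).
16 August 1665 Gregorian − 10 days → 6 August 1665 Julian.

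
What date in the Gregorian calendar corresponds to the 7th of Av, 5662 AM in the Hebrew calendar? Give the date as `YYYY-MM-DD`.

Julian Day Number of the source date = 2415972.
Converting JDN 2415972 to the Gregorian calendar gives 10 August 1902 CE.

1902-08-10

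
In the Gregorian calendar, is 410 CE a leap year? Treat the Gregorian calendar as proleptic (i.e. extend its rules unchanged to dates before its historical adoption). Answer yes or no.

no

410 is not divisible by 4, so it is a common year.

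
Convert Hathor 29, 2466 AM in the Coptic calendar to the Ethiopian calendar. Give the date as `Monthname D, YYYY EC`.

Julian Day Number of the source date = 2725459.
Converting JDN 2725459 to the Ethiopian calendar gives 29 Hidar 2742 EC.

Hidar 29, 2742 EC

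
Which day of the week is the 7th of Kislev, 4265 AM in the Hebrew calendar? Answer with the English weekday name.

Tuesday

In the proleptic Gregorian calendar this is 2 December 504 (JDN 1905478).
JDN 1905478 mod 7 = 1, and JDN 0 was a Monday, so this is a Tuesday.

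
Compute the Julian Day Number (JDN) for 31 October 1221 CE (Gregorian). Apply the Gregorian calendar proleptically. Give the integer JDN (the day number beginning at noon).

JDN 2451545 is 1 January 2000 CE (Gregorian); the target day is −284220 days from there, so JDN = 2167325.

2167325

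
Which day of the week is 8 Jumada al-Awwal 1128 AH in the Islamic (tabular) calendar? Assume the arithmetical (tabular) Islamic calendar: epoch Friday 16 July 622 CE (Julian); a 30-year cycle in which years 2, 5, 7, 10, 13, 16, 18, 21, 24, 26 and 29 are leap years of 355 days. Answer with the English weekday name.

Thursday

Equivalently 30 April 1716 Gregorian, JDN 2347936.
Since JDN mod 7 = 3 (0 = Monday), the day is Thursday.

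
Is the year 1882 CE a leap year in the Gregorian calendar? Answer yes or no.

1882 is not divisible by 4, so it is a common year.

no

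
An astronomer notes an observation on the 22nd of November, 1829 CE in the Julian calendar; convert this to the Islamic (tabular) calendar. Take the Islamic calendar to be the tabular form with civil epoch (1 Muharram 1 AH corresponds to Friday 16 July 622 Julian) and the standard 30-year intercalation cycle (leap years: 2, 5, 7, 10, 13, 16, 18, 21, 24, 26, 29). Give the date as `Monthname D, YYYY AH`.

The source date corresponds to 4 December 1829 in the Gregorian calendar (JDN 2389426).
That day falls on 7 Jumada al-Thani 1245 AH in the tabular Islamic calendar.

Jumada al-Thani 7, 1245 AH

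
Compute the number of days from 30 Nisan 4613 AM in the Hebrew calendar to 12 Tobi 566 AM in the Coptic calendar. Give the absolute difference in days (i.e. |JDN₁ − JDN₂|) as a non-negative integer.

JDN of the first date = 2032718.
JDN of the second date = 2031527.
|2031527 − 2032718| = 1191.

1191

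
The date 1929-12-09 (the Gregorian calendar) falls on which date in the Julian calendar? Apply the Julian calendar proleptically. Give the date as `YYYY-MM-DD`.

The Julian–Gregorian offset here is 13 days (Julian trailing).
9 December 1929 Gregorian − 13 days → 26 November 1929 Julian.

1929-11-26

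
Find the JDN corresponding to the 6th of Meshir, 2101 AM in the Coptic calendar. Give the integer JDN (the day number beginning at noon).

2592210

Equivalently 16 February 2385 (Gregorian).
JDN 2299161 is 15 October 1582 CE (Gregorian); the target day is +293049 days from there, so JDN = 2592210.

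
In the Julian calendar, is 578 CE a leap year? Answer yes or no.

578 mod 4 = 2, so it is a common year in the Julian calendar.

no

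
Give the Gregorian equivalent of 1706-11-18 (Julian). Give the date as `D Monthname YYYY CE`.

29 November 1706 CE

At this point the Julian calendar is 11 days behind the Gregorian.
18 November 1706 Julian + 11 days → 29 November 1706 Gregorian.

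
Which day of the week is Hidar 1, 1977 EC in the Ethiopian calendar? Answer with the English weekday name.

In the Gregorian calendar this is 10 November 1984 (JDN 2446015).
JDN 2446015 mod 7 = 5, and JDN 0 was a Monday, so this is a Saturday.

Saturday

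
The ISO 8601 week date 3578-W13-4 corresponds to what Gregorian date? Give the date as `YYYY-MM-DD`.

ISO week 1 of 3578 is the week containing the first Thursday of 3578.
Week 13, day 4 (Thursday) lands on 3578-03-30.

3578-03-30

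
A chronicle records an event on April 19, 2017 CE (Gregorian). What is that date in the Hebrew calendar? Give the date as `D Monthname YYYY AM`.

23 Nisan 5777 AM

Julian Day Number of the source date = 2457863.
Converting JDN 2457863 to the Hebrew calendar gives 23 Nisan 5777 AM.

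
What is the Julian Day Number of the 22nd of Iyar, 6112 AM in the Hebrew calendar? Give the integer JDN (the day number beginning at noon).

In the Gregorian calendar the same day is 8 May 2352.
JDN 2400001 is 17 November 1858 CE (Gregorian), MJD 0; the target day is +180237 days from there, so JDN = 2580238.

2580238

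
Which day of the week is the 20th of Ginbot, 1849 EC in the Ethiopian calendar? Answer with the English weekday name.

Wednesday

Equivalently 27 May 1857 Gregorian, JDN 2399462.
Since JDN mod 7 = 2 (0 = Monday), the day is Wednesday.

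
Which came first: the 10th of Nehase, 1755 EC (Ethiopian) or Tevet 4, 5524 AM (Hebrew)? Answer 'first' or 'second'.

First date → JDN 2365208; second date → JDN 2365326.
JDN 2365208 < JDN 2365326, so the first date is earlier.

first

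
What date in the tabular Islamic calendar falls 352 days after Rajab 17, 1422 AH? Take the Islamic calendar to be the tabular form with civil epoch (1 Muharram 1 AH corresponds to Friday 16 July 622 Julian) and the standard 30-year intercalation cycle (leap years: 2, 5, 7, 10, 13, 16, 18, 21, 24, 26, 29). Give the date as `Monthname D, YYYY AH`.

Counting 352 days forward from JDN 2452188 reaches JDN 2452540, which is Rajab 15, 1423 AH.

Rajab 15, 1423 AH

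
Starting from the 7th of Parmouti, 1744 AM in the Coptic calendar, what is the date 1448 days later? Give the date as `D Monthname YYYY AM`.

24 Paremhat 1748 AM

The starting date is JDN 2461877; 2461877 + 1448 = 2463325.
JDN 2463325 corresponds to 24 Paremhat 1748 AM.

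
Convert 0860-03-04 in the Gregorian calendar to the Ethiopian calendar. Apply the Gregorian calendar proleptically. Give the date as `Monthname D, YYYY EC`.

Megabit 4, 852 EC

Both dates share Julian Day Number 2035232; in the Ethiopian calendar that is 4 Megabit 852 EC.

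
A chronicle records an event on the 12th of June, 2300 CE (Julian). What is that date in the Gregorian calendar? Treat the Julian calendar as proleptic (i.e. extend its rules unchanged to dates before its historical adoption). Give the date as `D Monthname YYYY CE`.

At this point the Julian calendar is 16 days behind the Gregorian.
12 June 2300 Julian + 16 days → 28 June 2300 Gregorian.

28 June 2300 CE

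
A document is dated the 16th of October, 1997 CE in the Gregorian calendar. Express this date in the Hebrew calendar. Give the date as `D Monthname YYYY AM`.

Julian Day Number of the source date = 2450738.
Converting JDN 2450738 to the Hebrew calendar gives 15 Tishrei 5758 AM.

15 Tishrei 5758 AM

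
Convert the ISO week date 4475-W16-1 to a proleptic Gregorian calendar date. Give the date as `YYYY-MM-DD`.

4475-04-15

ISO week 1 of 4475 is the week containing the first Thursday of 4475.
Week 16, day 1 (Monday) lands on 4475-04-15.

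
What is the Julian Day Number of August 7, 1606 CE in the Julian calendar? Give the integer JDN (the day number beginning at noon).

In the Gregorian calendar the same day is 17 August 1606.
JDN 2299161 is 15 October 1582 CE (Gregorian); the target day is +8707 days from there, so JDN = 2307868.

2307868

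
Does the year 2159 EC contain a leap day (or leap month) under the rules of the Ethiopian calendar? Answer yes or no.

2159 mod 4 = 3; in the Ethiopian calendar a year is leap when year mod 4 = 3, so it is a leap year.

yes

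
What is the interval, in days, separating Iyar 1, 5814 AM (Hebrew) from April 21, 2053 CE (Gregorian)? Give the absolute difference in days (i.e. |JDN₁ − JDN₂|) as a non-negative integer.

First date → JDN 2471397; second date → JDN 2471014.
The interval is |2471397 − 2471014| = 383 days.

383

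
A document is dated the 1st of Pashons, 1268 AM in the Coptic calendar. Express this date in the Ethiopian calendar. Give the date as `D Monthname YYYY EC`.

1 Ginbot 1544 EC

The source date corresponds to 6 May 1552 in the proleptic Gregorian calendar (JDN 2288042).
That day falls on 1 Ginbot 1544 EC in the Ethiopian calendar.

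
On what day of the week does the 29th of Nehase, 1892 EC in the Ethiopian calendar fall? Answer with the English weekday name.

Tuesday

In the Gregorian calendar this is 4 September 1900 (JDN 2415267).
2415267 ≡ 1 (mod 7); counting from Monday = 0 gives Tuesday.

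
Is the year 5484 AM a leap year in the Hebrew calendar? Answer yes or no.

no

Hebrew year 5484 is year 12 of its 19-year Metonic cycle; leap years are at positions 3, 6, 8, 11, 14, 17, 19, so it is a common year (12 months).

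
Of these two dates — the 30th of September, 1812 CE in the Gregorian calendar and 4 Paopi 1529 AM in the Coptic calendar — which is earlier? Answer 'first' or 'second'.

First date → JDN 2383152; second date → JDN 2383165.
JDN 2383152 < JDN 2383165, so the first date is earlier.

first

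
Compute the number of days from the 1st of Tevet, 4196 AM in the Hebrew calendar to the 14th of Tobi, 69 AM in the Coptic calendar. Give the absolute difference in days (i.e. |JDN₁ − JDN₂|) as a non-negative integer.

30283

First date → JDN 1880283; second date → JDN 1850000.
The interval is |1880283 − 1850000| = 30283 days.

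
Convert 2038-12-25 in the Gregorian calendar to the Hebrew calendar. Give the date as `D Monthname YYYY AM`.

28 Kislev 5799 AM

Both dates share Julian Day Number 2465783; in the Hebrew calendar that is 28 Kislev 5799 AM.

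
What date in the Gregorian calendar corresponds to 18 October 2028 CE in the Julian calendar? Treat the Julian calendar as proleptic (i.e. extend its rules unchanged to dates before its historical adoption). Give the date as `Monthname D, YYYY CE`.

At this point the Julian calendar is 13 days behind the Gregorian.
18 October 2028 Julian + 13 days → 31 October 2028 Gregorian.

October 31, 2028 CE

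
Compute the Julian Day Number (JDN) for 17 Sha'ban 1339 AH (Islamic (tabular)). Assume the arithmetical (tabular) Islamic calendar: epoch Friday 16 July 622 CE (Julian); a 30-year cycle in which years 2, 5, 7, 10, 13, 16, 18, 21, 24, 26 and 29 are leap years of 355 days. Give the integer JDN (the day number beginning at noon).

In the Gregorian calendar the same day is 26 April 1921.
JDN 2400001 is 17 November 1858 CE (Gregorian), MJD 0; the target day is +22805 days from there, so JDN = 2422806.

2422806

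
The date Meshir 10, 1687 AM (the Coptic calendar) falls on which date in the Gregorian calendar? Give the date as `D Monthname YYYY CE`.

Both dates share Julian Day Number 2441000; in the Gregorian calendar that is 17 February 1971 CE.

17 February 1971 CE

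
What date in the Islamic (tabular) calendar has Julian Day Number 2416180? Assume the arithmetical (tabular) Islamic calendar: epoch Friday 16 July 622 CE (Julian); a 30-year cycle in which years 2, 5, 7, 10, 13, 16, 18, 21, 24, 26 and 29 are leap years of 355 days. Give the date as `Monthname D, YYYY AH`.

Dhu al-Hijjah 6, 1320 AH

The Gregorian equivalent of JDN 2416180 is 6 March 1903.
In the tabular Islamic calendar that day is Dhu al-Hijjah 6, 1320 AH.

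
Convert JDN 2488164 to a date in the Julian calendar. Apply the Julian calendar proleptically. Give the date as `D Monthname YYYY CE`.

22 March 2100 CE

JDN 2488164 is 5 April 2100 in the Gregorian calendar.
In the Julian calendar that day is 22 March 2100 CE.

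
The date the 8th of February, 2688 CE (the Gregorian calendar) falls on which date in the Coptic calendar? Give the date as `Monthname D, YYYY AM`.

Tobi 25, 2404 AM

Both dates share Julian Day Number 2702870; in the Coptic calendar that is 25 Tobi 2404 AM.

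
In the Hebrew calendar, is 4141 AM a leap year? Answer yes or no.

Hebrew year 4141 is year 18 of its 19-year Metonic cycle; leap years are at positions 3, 6, 8, 11, 14, 17, 19, so it is a common year (12 months).

no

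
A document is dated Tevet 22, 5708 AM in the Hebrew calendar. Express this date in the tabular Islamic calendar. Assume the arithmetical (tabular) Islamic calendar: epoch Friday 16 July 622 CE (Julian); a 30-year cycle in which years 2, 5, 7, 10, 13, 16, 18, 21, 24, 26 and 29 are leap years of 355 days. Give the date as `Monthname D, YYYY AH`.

Safar 21, 1367 AH

Both dates share Julian Day Number 2432555; in the tabular Islamic calendar that is 21 Safar 1367 AH.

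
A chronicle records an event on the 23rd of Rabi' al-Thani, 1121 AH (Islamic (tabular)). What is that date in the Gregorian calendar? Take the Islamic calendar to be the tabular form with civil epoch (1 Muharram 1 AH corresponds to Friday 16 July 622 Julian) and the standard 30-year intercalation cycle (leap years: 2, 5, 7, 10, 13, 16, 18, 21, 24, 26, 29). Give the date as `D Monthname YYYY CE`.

Julian Day Number of the source date = 2345442.
Converting JDN 2345442 to the Gregorian calendar gives 2 July 1709 CE.

2 July 1709 CE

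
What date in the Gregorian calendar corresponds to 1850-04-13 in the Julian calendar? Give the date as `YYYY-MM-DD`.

1850-04-25

The Julian–Gregorian offset here is 12 days (Julian trailing).
13 April 1850 Julian + 12 days → 25 April 1850 Gregorian.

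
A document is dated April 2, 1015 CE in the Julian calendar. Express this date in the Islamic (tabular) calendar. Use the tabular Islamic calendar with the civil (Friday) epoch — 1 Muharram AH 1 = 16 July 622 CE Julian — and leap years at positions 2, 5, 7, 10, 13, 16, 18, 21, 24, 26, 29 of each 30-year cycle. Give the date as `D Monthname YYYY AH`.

9 Shawwal 405 AH

The source date corresponds to 8 April 1015 in the proleptic Gregorian calendar (JDN 2091878).
That day falls on 9 Shawwal 405 AH in the tabular Islamic calendar.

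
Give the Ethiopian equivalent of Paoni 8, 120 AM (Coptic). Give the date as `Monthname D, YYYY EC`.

Both dates share Julian Day Number 1868772; in the Ethiopian calendar that is 8 Sene 396 EC.

Sene 8, 396 EC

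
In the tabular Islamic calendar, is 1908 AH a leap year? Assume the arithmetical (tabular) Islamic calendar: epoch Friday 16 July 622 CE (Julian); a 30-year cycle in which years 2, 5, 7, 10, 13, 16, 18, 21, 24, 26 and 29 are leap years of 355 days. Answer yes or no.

Year 1908 AH is year 18 of its 30-year cycle; leap positions are 2, 5, 7, 10, 13, 16, 18, 21, 24, 26, 29, so it is a leap year (355 days).

yes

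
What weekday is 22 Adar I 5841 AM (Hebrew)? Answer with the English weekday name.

Monday

Equivalently 3 March 2081 Gregorian, JDN 2481192.
Since JDN mod 7 = 0 (0 = Monday), the day is Monday.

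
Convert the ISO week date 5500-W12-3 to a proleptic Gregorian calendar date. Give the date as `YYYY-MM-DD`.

5500-03-21

ISO week 1 of 5500 is the week containing the first Thursday of 5500.
Week 12, day 3 (Wednesday) lands on 5500-03-21.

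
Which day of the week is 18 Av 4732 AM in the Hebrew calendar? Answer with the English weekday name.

Thursday

This is JDN 2076294 (6 August 972 Gregorian).
2076294 ≡ 3 (mod 7); counting from Monday = 0 gives Thursday.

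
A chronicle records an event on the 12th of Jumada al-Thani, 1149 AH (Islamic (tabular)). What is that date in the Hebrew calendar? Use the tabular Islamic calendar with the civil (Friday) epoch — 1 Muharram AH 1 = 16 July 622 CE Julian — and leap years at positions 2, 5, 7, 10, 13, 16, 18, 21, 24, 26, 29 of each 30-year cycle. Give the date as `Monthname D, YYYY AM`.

The source date corresponds to 18 October 1736 in the Gregorian calendar (JDN 2355412).
That day falls on 13 Cheshvan 5497 AM in the Hebrew calendar.

Cheshvan 13, 5497 AM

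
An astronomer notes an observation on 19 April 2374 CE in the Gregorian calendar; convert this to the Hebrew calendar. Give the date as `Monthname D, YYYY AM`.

Julian Day Number of the source date = 2588254.
Converting JDN 2588254 to the Hebrew calendar gives 5 Iyar 6134 AM.

Iyar 5, 6134 AM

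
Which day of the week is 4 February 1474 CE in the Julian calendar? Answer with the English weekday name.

This is JDN 2259471 (13 February 1474 Gregorian).
JDN 2259471 mod 7 = 4, and JDN 0 was a Monday, so this is a Friday.

Friday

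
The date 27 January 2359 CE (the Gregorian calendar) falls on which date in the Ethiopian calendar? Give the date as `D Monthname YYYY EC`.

Julian Day Number of the source date = 2582693.
Converting JDN 2582693 to the Ethiopian calendar gives 16 Tir 2351 EC.

16 Tir 2351 EC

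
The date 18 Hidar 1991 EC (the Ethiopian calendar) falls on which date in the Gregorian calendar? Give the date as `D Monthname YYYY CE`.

Julian Day Number of the source date = 2451145.
Converting JDN 2451145 to the Gregorian calendar gives 27 November 1998 CE.

27 November 1998 CE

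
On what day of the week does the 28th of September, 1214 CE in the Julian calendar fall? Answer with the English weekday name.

In the proleptic Gregorian calendar this is 5 October 1214 (JDN 2164742).
2164742 ≡ 6 (mod 7); counting from Monday = 0 gives Sunday.

Sunday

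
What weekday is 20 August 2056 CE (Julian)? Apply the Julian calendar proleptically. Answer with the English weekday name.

Equivalently 2 September 2056 Gregorian, JDN 2472244.
2472244 ≡ 5 (mod 7); counting from Monday = 0 gives Saturday.

Saturday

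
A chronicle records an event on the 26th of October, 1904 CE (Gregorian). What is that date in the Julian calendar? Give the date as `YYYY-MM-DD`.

1904-10-13

The Julian–Gregorian offset here is 13 days (Julian trailing).
26 October 1904 Gregorian − 13 days → 13 October 1904 Julian.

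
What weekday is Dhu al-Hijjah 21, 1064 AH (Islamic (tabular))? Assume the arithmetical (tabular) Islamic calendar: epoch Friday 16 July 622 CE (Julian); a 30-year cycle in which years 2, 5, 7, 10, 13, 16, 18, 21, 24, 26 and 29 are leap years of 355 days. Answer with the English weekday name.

Monday

This is JDN 2325477 (2 November 1654 Gregorian).
Since JDN mod 7 = 0 (0 = Monday), the day is Monday.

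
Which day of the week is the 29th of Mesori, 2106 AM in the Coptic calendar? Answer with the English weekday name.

Friday

This is JDN 2594239 (7 September 2390 Gregorian).
Since JDN mod 7 = 4 (0 = Monday), the day is Friday.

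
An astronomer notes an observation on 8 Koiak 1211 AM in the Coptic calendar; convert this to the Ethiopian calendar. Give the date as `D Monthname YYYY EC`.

Julian Day Number of the source date = 2267079.
Converting JDN 2267079 to the Ethiopian calendar gives 8 Tahsas 1487 EC.

8 Tahsas 1487 EC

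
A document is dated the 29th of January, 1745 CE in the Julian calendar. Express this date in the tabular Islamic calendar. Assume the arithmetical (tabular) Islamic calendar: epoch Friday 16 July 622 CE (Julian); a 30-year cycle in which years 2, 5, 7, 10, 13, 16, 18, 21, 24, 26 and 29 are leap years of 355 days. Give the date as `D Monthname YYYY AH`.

The source date corresponds to 9 February 1745 in the Gregorian calendar (JDN 2358448).
That day falls on 7 Muharram 1158 AH in the tabular Islamic calendar.

7 Muharram 1158 AH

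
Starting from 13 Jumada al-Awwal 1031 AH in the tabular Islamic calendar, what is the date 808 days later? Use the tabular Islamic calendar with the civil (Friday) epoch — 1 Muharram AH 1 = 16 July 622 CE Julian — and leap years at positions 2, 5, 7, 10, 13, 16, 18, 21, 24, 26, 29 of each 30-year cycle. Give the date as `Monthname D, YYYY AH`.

Sha'ban 24, 1033 AH

JDN of 13 Jumada al-Awwal 1031 AH = 2313568.
2313568 + 808 = 2314376.
JDN 2314376 in the tabular Islamic calendar is Sha'ban 24, 1033 AH.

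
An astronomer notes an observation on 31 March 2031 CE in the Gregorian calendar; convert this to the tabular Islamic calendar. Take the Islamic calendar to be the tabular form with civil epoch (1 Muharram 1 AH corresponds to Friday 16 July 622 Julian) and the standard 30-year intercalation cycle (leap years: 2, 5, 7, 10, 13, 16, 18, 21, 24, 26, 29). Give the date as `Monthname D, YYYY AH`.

Both dates share Julian Day Number 2462957; in the tabular Islamic calendar that is 7 Dhu al-Hijjah 1452 AH.

Dhu al-Hijjah 7, 1452 AH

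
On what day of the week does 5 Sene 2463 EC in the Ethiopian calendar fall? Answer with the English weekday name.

In the Gregorian calendar this is 15 June 2471 (JDN 2623740).
2623740 ≡ 0 (mod 7); counting from Monday = 0 gives Monday.

Monday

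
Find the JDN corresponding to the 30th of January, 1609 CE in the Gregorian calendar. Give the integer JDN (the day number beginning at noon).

2308765

JDN 2451545 is 1 January 2000 CE (Gregorian); the target day is −142780 days from there, so JDN = 2308765.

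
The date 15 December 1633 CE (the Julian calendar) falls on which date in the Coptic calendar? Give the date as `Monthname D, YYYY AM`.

Julian Day Number of the source date = 2317860.
Converting JDN 2317860 to the Coptic calendar gives 19 Koiak 1350 AM.

Koiak 19, 1350 AM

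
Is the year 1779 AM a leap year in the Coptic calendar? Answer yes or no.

yes

1779 mod 4 = 3; in the Coptic calendar a year is leap when year mod 4 = 3, so it is a leap year.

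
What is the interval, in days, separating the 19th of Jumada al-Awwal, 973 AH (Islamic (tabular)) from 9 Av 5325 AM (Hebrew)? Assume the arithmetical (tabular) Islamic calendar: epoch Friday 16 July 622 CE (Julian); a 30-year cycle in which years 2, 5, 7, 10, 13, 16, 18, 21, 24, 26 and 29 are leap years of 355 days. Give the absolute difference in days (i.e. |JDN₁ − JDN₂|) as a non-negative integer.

First date → JDN 2293020; second date → JDN 2292862.
The interval is |2293020 − 2292862| = 158 days.

158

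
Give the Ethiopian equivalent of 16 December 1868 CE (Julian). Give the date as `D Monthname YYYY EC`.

20 Tahsas 1861 EC

Julian Day Number of the source date = 2403695.
Converting JDN 2403695 to the Ethiopian calendar gives 20 Tahsas 1861 EC.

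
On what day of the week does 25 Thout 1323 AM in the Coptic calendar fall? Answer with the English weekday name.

Monday

In the Gregorian calendar this is 2 October 1606 (JDN 2307914).
JDN 2307914 mod 7 = 0, and JDN 0 was a Monday, so this is a Monday.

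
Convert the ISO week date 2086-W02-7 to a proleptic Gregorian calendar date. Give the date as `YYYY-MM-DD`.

ISO week 1 of 2086 is the week containing the first Thursday of 2086.
Week 2, day 7 (Sunday) lands on 2086-01-13.

2086-01-13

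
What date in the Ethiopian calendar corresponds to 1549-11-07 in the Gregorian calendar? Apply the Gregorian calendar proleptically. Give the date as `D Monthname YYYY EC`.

1 Hidar 1542 EC

Both dates share Julian Day Number 2287131; in the Ethiopian calendar that is 1 Hidar 1542 EC.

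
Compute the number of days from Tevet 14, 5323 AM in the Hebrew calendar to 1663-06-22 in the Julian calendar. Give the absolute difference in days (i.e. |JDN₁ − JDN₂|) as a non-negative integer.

36719

First date → JDN 2291922; second date → JDN 2328641.
The interval is |2291922 − 2328641| = 36719 days.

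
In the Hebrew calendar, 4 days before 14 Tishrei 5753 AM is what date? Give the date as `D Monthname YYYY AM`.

The starting date is JDN 2448907; 2448907 − 4 = 2448903.
JDN 2448903 corresponds to 10 Tishrei 5753 AM.

10 Tishrei 5753 AM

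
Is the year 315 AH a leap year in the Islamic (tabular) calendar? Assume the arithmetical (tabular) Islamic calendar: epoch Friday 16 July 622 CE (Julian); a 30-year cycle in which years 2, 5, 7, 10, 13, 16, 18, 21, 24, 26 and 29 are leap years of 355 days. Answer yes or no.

Year 315 AH is year 15 of its 30-year cycle; leap positions are 2, 5, 7, 10, 13, 16, 18, 21, 24, 26, 29, so it is a common year (354 days).

no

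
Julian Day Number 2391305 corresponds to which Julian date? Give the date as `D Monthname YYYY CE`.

JDN 2391305 is 26 January 1835 in the Gregorian calendar.
In the Julian calendar that day is 14 January 1835 CE.

14 January 1835 CE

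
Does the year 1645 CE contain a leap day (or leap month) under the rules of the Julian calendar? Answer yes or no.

1645 mod 4 = 1, so it is a common year in the Julian calendar.

no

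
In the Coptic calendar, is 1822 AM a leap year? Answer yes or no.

no

1822 mod 4 = 2; in the Coptic calendar a year is leap when year mod 4 = 3, so it is a common year.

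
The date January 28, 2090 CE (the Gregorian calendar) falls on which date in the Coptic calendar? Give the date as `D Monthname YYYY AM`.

20 Tobi 1806 AM

Both dates share Julian Day Number 2484445; in the Coptic calendar that is 20 Tobi 1806 AM.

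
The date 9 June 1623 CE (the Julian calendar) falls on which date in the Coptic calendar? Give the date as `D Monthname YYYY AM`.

Both dates share Julian Day Number 2314018; in the Coptic calendar that is 15 Paoni 1339 AM.

15 Paoni 1339 AM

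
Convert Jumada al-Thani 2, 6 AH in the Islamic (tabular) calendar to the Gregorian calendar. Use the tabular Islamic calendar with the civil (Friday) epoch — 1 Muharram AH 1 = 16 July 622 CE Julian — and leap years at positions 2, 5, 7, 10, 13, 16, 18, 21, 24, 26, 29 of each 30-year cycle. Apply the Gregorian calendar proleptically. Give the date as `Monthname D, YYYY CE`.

October 22, 627 CE

Julian Day Number of the source date = 1950361.
Converting JDN 1950361 to the Gregorian calendar gives 22 October 627 CE.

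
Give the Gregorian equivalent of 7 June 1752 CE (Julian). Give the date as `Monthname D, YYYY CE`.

June 18, 1752 CE

For dates in this range the Gregorian date is 11 days ahead of the Julian.
7 June 1752 Julian + 11 days → 18 June 1752 Gregorian.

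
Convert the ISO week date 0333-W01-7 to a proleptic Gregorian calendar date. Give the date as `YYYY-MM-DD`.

0333-01-08

ISO week 1 of 333 is the week containing the first Thursday of 333.
Week 1, day 7 (Sunday) lands on 0333-01-08.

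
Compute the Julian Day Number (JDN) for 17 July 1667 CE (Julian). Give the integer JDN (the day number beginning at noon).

2330127

Equivalently 27 July 1667 (Gregorian).
JDN 2400001 is 17 November 1858 CE (Gregorian), MJD 0; the target day is −69874 days from there, so JDN = 2330127.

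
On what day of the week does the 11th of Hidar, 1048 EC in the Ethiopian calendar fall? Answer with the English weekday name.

Equivalently 14 November 1055 Gregorian, JDN 2106708.
2106708 ≡ 2 (mod 7); counting from Monday = 0 gives Wednesday.

Wednesday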